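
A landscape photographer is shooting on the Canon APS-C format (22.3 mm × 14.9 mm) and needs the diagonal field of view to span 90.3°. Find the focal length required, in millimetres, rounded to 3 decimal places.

Sensor diagonal = √(22.3² + 14.9²) = √719.3000 ≈ 26.8198 mm.
From α = 2·arctan(d/2f) we get f = d / (2·tan(α/2)).
With d = 26.8198 mm and α/2 = 45.15°, tan(α/2) ≈ 1.00525, so f ≈ 26.8198 / 2.01050 ≈ 13.3399 mm.

13.340 mm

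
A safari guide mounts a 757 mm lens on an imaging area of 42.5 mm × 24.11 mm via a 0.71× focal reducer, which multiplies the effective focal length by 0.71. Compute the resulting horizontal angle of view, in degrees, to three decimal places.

Effective focal length f = 757 × 0.71 = 537.47 mm.
α = 2·arctan(42.5 / (2 × 537.47)) = 2·arctan(0.03954) ≈ 4.5283°.

4.528°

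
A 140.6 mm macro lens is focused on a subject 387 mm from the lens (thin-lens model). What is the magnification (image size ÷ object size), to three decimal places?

Thin lens: 1/f = 1/dₒ + 1/dᵢ → 1/dᵢ = 1/140.6 − 1/387 = 0.0045284 mm⁻¹, so dᵢ ≈ 220.8287 mm.
Magnification m = dᵢ/dₒ = 220.8287/387 ≈ 0.57062.

0.571×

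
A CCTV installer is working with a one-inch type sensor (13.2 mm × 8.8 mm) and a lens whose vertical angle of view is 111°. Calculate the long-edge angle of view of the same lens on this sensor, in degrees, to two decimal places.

130.77°

From the vertical AOV: f = 8.8 / (2·tan(55.5°)) = 8.8 / 2.91002 ≈ 3.0240 mm.
Long-edge AOV = 2·arctan(13.2 / (2 × 3.0240)) = 2·arctan(2.18251) ≈ 130.7667°.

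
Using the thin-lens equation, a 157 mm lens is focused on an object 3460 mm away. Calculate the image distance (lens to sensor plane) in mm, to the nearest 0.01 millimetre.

1/dᵢ = 1/f − 1/dₒ = 1/157 − 1/3460 = 0.0060804 mm⁻¹.
dᵢ = 1/0.0060804 ≈ 164.4626 mm.

164.46 mm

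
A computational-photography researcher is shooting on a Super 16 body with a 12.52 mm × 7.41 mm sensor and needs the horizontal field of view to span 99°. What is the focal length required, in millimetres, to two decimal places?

From α = 2·arctan(w/2f) we get f = w / (2·tan(α/2)).
With w = 12.52 mm and α/2 = 49.5°, tan(α/2) ≈ 1.17085, so f ≈ 12.52 / 2.34170 ≈ 5.3465 mm.

5.35 mm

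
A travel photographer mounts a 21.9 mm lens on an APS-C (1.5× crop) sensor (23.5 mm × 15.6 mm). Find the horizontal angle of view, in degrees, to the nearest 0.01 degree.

56.43°

Angle of view α = 2·arctan(w/2f) with w = 23.5 mm and f = 21.9 mm.
w/2f = 0.53653; arctan(0.53653) ≈ 28.2149°, so α ≈ 56.4298°.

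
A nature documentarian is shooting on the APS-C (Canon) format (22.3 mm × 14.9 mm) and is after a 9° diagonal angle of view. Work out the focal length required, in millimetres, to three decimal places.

Sensor diagonal = √(22.3² + 14.9²) = √719.3000 ≈ 26.8198 mm.
From α = 2·arctan(d/2f) we get f = d / (2·tan(α/2)).
With d = 26.8198 mm and α/2 = 4.5°, tan(α/2) ≈ 0.07870, so f ≈ 26.8198 / 0.15740 ≈ 170.3887 mm.

170.389 mm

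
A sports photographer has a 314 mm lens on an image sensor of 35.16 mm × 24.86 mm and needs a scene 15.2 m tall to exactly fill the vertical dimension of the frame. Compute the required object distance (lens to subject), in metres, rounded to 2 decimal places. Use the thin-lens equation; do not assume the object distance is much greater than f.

W: 15.2 m = 15200 mm.
Magnification m = h/W = dᵢ/dₒ; combined with 1/f = 1/dₒ + 1/dᵢ this gives dₒ = f·(1 + W/h).
dₒ = 314 mm × (1 + 15200/24.86) = 314 × 612.4240 ≈ 192301.128 mm = 192.301 m.

192.30 m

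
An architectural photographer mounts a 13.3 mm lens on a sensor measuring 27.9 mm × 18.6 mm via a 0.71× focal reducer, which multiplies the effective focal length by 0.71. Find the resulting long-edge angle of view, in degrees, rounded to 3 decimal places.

111.810°

Effective focal length f = 13.3 × 0.71 = 9.443 mm.
α = 2·arctan(27.9 / (2 × 9.443)) = 2·arctan(1.47728) ≈ 111.8105°.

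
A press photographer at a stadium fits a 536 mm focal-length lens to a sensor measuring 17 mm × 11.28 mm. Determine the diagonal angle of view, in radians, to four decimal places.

Sensor diagonal = √(17² + 11.28²) = √416.2384 ≈ 20.4019 mm.
Angle of view α = 2·arctan(d/2f) with d = 20.4019 mm and f = 536 mm.
d/2f = 0.01903; arctan(0.01903) ≈ 0.0190 rad, so α ≈ 0.0381 rad.

0.0381 rad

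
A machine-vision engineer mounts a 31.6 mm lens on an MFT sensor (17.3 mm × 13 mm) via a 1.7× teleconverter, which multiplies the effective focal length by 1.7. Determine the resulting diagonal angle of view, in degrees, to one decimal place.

22.8°

Effective focal length f = 31.6 × 1.7 = 53.72 mm.
Sensor diagonal = √(17.3² + 13²) = √468.2900 ≈ 21.6400 mm.
α = 2·arctan(21.640 / (2 × 53.72)) = 2·arctan(0.20141) ≈ 22.7757°.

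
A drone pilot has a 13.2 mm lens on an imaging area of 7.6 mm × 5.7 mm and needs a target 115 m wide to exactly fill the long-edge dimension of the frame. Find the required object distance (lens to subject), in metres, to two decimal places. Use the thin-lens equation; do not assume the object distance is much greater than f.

W: 115 m = 115000 mm.
Magnification m = w/W = dᵢ/dₒ; combined with 1/f = 1/dₒ + 1/dᵢ this gives dₒ = f·(1 + W/w).
dₒ = 13.2 mm × (1 + 115000/7.6) = 13.2 × 15132.5789 ≈ 199750.042 mm = 199.75 m.

199.75 m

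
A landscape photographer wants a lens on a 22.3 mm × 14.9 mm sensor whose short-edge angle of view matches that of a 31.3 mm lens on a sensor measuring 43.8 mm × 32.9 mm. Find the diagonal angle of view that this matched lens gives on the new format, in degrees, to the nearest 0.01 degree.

86.82°

Equal short-edge AOV ⇒ f₂ = f₁ · 14.9/32.9 = 31.3 × 0.45289 ≈ 14.1754 mm.
Sensor diagonal = √(22.3² + 14.9²) = √719.3000 ≈ 26.8198 mm.
Diagonal AOV on the new format = 2·arctan(26.8198 / (2 × 14.1754)) = 2·arctan(0.94600) ≈ 86.8209°.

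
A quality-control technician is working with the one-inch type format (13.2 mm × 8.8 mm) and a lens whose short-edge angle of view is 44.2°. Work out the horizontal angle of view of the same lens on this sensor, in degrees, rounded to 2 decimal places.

62.69°

From the short-edge AOV: f = 8.8 / (2·tan(22.1°)) = 8.8 / 0.81212 ≈ 10.8359 mm.
Horizontal AOV = 2·arctan(13.2 / (2 × 10.8359)) = 2·arctan(0.60909) ≈ 62.6901°.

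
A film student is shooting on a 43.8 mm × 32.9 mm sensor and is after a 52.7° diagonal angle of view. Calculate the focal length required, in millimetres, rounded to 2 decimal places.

Sensor diagonal = √(43.8² + 32.9²) = √3000.8500 ≈ 54.7800 mm.
From α = 2·arctan(d/2f) we get f = d / (2·tan(α/2)).
With d = 54.7800 mm and α/2 = 26.35°, tan(α/2) ≈ 0.49532, so f ≈ 54.7800 / 0.99063 ≈ 55.2979 mm.

55.30 mm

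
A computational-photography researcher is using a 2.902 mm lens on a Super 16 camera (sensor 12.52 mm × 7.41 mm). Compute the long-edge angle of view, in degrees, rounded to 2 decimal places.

130.26°

Angle of view α = 2·arctan(w/2f) with w = 12.52 mm and f = 2.902 mm.
w/2f = 2.15713; arctan(2.15713) ≈ 65.1286°, so α ≈ 130.2572°.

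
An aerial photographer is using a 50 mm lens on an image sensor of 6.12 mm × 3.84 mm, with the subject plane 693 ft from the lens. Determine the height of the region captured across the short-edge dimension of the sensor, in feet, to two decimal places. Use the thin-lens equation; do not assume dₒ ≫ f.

dₒ: 693 ft × 304.8 mm/ft = 211226.39 mm.
Similar triangles through the lens centre give W/dₒ = h/dᵢ; with 1/f = 1/dₒ + 1/dᵢ this gives W = h·(dₒ − f)/f.
W = 3.84 mm × (211226 − 50) / 50 = 3.84 × 4223.5279 ≈ 16218.347 mm = 16218.347/304.8 ft = 53.2098 ft.

53.21 ft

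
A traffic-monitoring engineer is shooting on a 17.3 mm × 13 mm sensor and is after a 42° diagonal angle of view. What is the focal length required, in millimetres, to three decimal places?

Sensor diagonal = √(17.3² + 13²) = √468.2900 ≈ 21.6400 mm.
From α = 2·arctan(d/2f) we get f = d / (2·tan(α/2)).
With d = 21.6400 mm and α/2 = 21°, tan(α/2) ≈ 0.38386, so f ≈ 21.6400 / 0.76773 ≈ 28.1871 mm.

28.187 mm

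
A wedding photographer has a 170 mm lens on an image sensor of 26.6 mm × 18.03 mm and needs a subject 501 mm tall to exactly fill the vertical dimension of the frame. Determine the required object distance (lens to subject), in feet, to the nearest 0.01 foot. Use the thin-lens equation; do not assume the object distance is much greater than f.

16.06 ft

Magnification m = h/W = dᵢ/dₒ; combined with 1/f = 1/dₒ + 1/dᵢ this gives dₒ = f·(1 + W/h).
dₒ = 170 mm × (1 + 501/18.03) = 170 × 28.7870 ≈ 4893.794 mm = 4893.794/304.8 ft = 16.0558 ft.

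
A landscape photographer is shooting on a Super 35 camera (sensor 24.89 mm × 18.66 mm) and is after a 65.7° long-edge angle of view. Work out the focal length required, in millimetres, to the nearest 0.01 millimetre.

From α = 2·arctan(w/2f) we get f = w / (2·tan(α/2)).
With w = 24.89 mm and α/2 = 32.85°, tan(α/2) ≈ 0.64569, so f ≈ 24.89 / 1.29138 ≈ 19.2739 mm.

19.27 mm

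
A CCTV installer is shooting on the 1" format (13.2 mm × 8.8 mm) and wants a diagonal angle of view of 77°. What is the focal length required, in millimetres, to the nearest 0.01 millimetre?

9.97 mm

Sensor diagonal = √(13.2² + 8.8²) = √251.6800 ≈ 15.8644 mm.
From α = 2·arctan(d/2f) we get f = d / (2·tan(α/2)).
With d = 15.8644 mm and α/2 = 38.5°, tan(α/2) ≈ 0.79544, so f ≈ 15.8644 / 1.59087 ≈ 9.9722 mm.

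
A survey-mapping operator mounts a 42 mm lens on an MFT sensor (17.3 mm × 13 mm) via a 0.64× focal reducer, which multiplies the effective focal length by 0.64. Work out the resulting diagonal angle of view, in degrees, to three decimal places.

Effective focal length f = 42 × 0.64 = 26.88 mm.
Sensor diagonal = √(17.3² + 13²) = √468.2900 ≈ 21.6400 mm.
α = 2·arctan(21.640 / (2 × 26.88)) = 2·arctan(0.40253) ≈ 43.8525°.

43.853°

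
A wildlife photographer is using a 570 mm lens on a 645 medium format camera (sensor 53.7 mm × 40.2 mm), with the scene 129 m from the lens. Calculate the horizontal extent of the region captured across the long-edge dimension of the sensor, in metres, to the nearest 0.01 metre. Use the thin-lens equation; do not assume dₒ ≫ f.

dₒ: 129 m = 129000 mm.
Similar triangles through the lens centre give W/dₒ = w/dᵢ; with 1/f = 1/dₒ + 1/dᵢ this gives W = w·(dₒ − f)/f.
W = 53.7 mm × (129000 − 570) / 570 = 53.7 × 225.3158 ≈ 12099.458 mm = 12.0995 m.

12.10 m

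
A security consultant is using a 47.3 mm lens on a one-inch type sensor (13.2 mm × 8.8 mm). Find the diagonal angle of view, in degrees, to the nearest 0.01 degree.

19.04°

Sensor diagonal = √(13.2² + 8.8²) = √251.6800 ≈ 15.8644 mm.
Angle of view α = 2·arctan(d/2f) with d = 15.8644 mm and f = 47.3 mm.
d/2f = 0.16770; arctan(0.16770) ≈ 9.5199°, so α ≈ 19.0398°.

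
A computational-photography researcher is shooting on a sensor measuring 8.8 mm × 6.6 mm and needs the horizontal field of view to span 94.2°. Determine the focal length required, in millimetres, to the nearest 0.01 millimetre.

4.09 mm

From α = 2·arctan(w/2f) we get f = w / (2·tan(α/2)).
With w = 8.8 mm and α/2 = 47.1°, tan(α/2) ≈ 1.07613, so f ≈ 8.8 / 2.15226 ≈ 4.0887 mm.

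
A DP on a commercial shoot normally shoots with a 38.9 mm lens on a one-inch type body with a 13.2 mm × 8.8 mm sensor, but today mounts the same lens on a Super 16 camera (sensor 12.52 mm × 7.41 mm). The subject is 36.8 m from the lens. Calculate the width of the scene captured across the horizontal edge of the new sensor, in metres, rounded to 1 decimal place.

The focal length stays 38.9 mm; the relevant sensor dimension is now w = 12.52 mm. Object distance dₒ = 36.8 m = 36800 mm.
Thin-lens field width W = w·(dₒ − f)/f = 12.52 × (36800 − 38.9)/38.9 ≈ 11831.593 mm = 11.8316 m.

11.8 m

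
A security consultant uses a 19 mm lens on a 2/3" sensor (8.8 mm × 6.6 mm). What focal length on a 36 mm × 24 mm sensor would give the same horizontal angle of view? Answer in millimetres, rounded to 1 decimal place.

77.7 mm

Equal angle of view means equal width/f ratio, so f₂ = f₁ · (width₂/width₁) = 19 × 36/8.8.
f₂ = 19 × 4.09091 ≈ 77.727 mm.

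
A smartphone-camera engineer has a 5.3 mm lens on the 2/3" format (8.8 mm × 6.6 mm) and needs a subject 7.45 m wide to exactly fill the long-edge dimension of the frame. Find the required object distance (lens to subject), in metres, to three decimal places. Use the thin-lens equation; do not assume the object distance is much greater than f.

4.492 m

W: 7.45 m = 7450 mm.
Magnification m = w/W = dᵢ/dₒ; combined with 1/f = 1/dₒ + 1/dᵢ this gives dₒ = f·(1 + W/w).
dₒ = 5.3 mm × (1 + 7450/8.8) = 5.3 × 847.5909 ≈ 4492.232 mm = 4.49223 m.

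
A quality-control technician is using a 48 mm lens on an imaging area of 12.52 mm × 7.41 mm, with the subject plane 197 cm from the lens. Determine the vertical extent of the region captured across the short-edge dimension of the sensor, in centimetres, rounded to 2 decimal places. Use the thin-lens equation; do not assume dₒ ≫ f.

29.67 cm

dₒ: 197 cm = 1970 mm.
Similar triangles through the lens centre give W/dₒ = h/dᵢ; with 1/f = 1/dₒ + 1/dᵢ this gives W = h·(dₒ − f)/f.
W = 7.41 mm × (1970 − 48) / 48 = 7.41 × 40.0417 ≈ 296.709 mm = 29.6709 cm.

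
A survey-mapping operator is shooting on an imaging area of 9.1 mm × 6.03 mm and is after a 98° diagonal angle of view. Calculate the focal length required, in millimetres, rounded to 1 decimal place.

Sensor diagonal = √(9.1² + 6.03²) = √119.1709 ≈ 10.9165 mm.
From α = 2·arctan(d/2f) we get f = d / (2·tan(α/2)).
With d = 10.9165 mm and α/2 = 49°, tan(α/2) ≈ 1.15037, so f ≈ 10.9165 / 2.30074 ≈ 4.7448 mm.

4.7 mm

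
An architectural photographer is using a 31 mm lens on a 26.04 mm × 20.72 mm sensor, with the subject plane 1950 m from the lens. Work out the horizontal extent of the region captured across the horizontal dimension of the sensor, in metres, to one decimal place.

dₒ: 1950 m = 1.95e+06 mm.
Similar triangles through the lens centre give W/dₒ = w/dᵢ; with 1/f = 1/dₒ + 1/dᵢ this gives W = w·(dₒ − f)/f.
W = 26.04 mm × (1.95e+06 − 31) / 31 = 26.04 × 62902.2258 ≈ 1637973.960 mm = 1637.97 m.

1638.0 m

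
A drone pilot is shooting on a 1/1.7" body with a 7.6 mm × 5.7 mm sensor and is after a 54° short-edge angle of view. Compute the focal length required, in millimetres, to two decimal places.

From α = 2·arctan(h/2f) we get f = h / (2·tan(α/2)).
With h = 5.7 mm and α/2 = 27°, tan(α/2) ≈ 0.50953, so f ≈ 5.7 / 1.01905 ≈ 5.5934 mm.

5.59 mm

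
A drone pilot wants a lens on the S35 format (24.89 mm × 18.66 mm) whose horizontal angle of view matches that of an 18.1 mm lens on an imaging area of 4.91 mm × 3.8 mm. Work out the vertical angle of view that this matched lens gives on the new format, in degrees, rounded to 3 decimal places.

Equal horizontal AOV ⇒ f₂ = f₁ · 24.89/4.91 = 18.1 × 5.06925 ≈ 91.7534 mm.
Vertical AOV on the new format = 2·arctan(18.66 / (2 × 91.7534)) = 2·arctan(0.10169) ≈ 11.6124°.

11.612°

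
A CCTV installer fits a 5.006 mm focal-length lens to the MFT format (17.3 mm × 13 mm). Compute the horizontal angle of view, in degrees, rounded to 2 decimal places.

Angle of view α = 2·arctan(w/2f) with w = 17.3 mm and f = 5.006 mm.
w/2f = 1.72793; arctan(1.72793) ≈ 59.9408°, so α ≈ 119.8816°.

119.88°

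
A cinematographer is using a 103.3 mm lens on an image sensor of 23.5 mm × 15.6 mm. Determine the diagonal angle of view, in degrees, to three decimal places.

15.549°

Sensor diagonal = √(23.5² + 15.6²) = √795.6100 ≈ 28.2066 mm.
Angle of view α = 2·arctan(d/2f) with d = 28.2066 mm and f = 103.3 mm.
d/2f = 0.13653; arctan(0.13653) ≈ 7.7744°, so α ≈ 15.5488°.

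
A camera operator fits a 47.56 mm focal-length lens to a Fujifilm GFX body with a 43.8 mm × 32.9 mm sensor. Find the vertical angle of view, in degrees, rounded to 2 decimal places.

Angle of view α = 2·arctan(h/2f) with h = 32.9 mm and f = 47.56 mm.
h/2f = 0.34588; arctan(0.34588) ≈ 19.0794°, so α ≈ 38.1588°.

38.16°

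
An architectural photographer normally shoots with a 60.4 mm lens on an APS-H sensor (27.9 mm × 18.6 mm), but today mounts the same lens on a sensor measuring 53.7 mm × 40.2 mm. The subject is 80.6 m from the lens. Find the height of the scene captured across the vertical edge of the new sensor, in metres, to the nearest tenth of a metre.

The focal length stays 60.4 mm; the relevant sensor dimension is now h = 40.2 mm. Object distance dₒ = 80.6 m = 80600 mm.
Thin-lens field height W = h·(dₒ − f)/f = 40.2 × (80600 − 60.4)/60.4 ≈ 53604.171 mm = 53.6042 m.

53.6 m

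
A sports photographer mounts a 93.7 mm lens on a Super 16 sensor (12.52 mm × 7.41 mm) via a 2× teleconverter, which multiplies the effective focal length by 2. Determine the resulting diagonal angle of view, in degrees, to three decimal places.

Effective focal length f = 93.7 × 2 = 187.4 mm.
Sensor diagonal = √(12.52² + 7.41²) = √211.6585 ≈ 14.5485 mm.
α = 2·arctan(14.548 / (2 × 187.4)) = 2·arctan(0.03882) ≈ 4.4458°.

4.446°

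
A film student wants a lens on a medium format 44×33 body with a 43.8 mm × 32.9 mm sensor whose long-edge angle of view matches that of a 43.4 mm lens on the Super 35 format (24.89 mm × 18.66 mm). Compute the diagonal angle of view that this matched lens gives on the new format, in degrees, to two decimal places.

Equal long-edge AOV ⇒ f₂ = f₁ · 43.8/24.89 = 43.4 × 1.75974 ≈ 76.3728 mm.
Sensor diagonal = √(43.8² + 32.9²) = √3000.8500 ≈ 54.7800 mm.
Diagonal AOV on the new format = 2·arctan(54.7800 / (2 × 76.3728)) = 2·arctan(0.35864) ≈ 39.4593°.

39.46°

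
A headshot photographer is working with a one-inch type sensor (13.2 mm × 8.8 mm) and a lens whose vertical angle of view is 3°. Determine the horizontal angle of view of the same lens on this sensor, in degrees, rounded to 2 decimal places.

From the vertical AOV: f = 8.8 / (2·tan(1.5°)) = 8.8 / 0.05237 ≈ 168.0292 mm.
Horizontal AOV = 2·arctan(13.2 / (2 × 168.0292)) = 2·arctan(0.03928) ≈ 4.4987°.

4.50°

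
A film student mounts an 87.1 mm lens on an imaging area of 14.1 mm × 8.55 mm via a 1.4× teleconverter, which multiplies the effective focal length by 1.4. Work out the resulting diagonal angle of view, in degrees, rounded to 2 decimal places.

7.74°

Effective focal length f = 87.1 × 1.4 = 121.94 mm.
Sensor diagonal = √(14.1² + 8.55²) = √271.9125 ≈ 16.4898 mm.
α = 2·arctan(16.490 / (2 × 121.94)) = 2·arctan(0.06761) ≈ 7.7363°.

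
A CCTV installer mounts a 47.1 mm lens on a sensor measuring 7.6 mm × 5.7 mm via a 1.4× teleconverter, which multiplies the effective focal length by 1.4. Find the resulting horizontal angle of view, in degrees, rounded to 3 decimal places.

Effective focal length f = 47.1 × 1.4 = 65.94 mm.
α = 2·arctan(7.6 / (2 × 65.94)) = 2·arctan(0.05763) ≈ 6.5964°.

6.596°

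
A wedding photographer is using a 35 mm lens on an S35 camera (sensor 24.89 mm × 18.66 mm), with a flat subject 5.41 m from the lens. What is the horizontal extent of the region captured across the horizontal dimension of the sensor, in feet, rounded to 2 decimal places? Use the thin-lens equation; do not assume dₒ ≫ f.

dₒ: 5.41 m = 5410 mm.
Similar triangles through the lens centre give W/dₒ = w/dᵢ; with 1/f = 1/dₒ + 1/dᵢ this gives W = w·(dₒ − f)/f.
W = 24.89 mm × (5410 − 35) / 35 = 24.89 × 153.5714 ≈ 3822.393 mm = 3822.393/304.8 ft = 12.5407 ft.

12.54 ft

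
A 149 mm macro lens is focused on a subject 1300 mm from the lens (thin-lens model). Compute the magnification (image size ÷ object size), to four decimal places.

Thin lens: 1/f = 1/dₒ + 1/dᵢ → 1/dᵢ = 1/149 − 1/1300 = 0.0059422 mm⁻¹, so dᵢ ≈ 168.2884 mm.
Magnification m = dᵢ/dₒ = 168.2884/1300 ≈ 0.12945.

0.1295×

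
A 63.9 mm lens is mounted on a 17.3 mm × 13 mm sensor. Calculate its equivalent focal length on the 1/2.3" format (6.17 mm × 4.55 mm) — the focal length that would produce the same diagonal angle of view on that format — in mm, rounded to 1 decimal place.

Sensor diagonal = √(17.3² + 13²) = √468.2900 ≈ 21.6400 mm.
Sensor diagonal = √(6.17² + 4.55²) = √58.7714 ≈ 7.6663 mm.
Equal angle of view means equal diagonal/f ratio, so f₂ = f₁ · (diagonal₂/diagonal₁) = 63.9 × 7.6663/21.6400.
f₂ = 63.9 × 0.35426 ≈ 22.637 mm.

22.6 mm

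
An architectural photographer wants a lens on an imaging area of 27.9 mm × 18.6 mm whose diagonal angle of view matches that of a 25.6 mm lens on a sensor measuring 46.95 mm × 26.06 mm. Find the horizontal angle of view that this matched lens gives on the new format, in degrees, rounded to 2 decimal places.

82.22°

Sensor diagonal = √(46.95² + 26.06²) = √2883.4261 ≈ 53.6975 mm.
Sensor diagonal = √(27.9² + 18.6²) = √1124.3700 ≈ 33.5316 mm.
Equal diagonal AOV ⇒ f₂ = f₁ · 33.5316/53.6975 = 25.6 × 0.62445 ≈ 15.9860 mm.
Horizontal AOV on the new format = 2·arctan(27.9 / (2 × 15.9860)) = 2·arctan(0.87264) ≈ 82.2184°.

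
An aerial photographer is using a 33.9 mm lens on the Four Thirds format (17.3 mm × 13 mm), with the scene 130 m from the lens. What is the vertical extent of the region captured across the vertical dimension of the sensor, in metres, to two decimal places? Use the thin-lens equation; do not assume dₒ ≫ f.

dₒ: 130 m = 130000 mm.
Similar triangles through the lens centre give W/dₒ = h/dᵢ; with 1/f = 1/dₒ + 1/dᵢ this gives W = h·(dₒ − f)/f.
W = 13 mm × (130000 − 33.9) / 33.9 = 13 × 3833.8083 ≈ 49839.507 mm = 49.8395 m.

49.84 m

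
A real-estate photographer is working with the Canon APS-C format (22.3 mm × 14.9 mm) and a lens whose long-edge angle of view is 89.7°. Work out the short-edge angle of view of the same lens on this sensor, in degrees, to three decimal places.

From the long-edge AOV: f = 22.3 / (2·tan(44.85°)) = 22.3 / 1.98956 ≈ 11.2085 mm.
Short-edge AOV = 2·arctan(14.9 / (2 × 11.2085)) = 2·arctan(0.66467) ≈ 67.2218°.

67.222°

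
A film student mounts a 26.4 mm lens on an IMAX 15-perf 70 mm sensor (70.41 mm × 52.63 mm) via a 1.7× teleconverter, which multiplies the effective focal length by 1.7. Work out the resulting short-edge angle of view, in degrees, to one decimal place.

60.8°

Effective focal length f = 26.4 × 1.7 = 44.88 mm.
α = 2·arctan(52.63 / (2 × 44.88)) = 2·arctan(0.58634) ≈ 60.7697°.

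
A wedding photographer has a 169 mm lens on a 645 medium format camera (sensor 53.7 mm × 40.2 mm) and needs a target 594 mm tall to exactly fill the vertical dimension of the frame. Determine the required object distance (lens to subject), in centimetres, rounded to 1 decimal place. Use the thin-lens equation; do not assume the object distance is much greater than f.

Magnification m = h/W = dᵢ/dₒ; combined with 1/f = 1/dₒ + 1/dᵢ this gives dₒ = f·(1 + W/h).
dₒ = 169 mm × (1 + 594/40.2) = 169 × 15.7761 ≈ 2666.164 mm = 266.616 cm.

266.6 cm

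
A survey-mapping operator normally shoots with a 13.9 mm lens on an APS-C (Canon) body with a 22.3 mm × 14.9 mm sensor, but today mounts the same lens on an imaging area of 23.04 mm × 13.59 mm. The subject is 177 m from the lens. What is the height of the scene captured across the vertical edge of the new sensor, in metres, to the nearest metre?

The focal length stays 13.9 mm; the relevant sensor dimension is now h = 13.59 mm. Object distance dₒ = 177 m = 177000 mm.
Thin-lens field height W = h·(dₒ − f)/f = 13.59 × (177000 − 13.9)/13.9 ≈ 173038.928 mm = 173.039 m.

173 m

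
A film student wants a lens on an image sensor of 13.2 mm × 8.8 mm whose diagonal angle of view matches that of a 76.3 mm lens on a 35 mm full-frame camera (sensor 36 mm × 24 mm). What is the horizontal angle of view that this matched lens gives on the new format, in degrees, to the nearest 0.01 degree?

26.55°

Sensor diagonal = √(36² + 24²) = √1872.0000 ≈ 43.2666 mm.
Sensor diagonal = √(13.2² + 8.8²) = √251.6800 ≈ 15.8644 mm.
Equal diagonal AOV ⇒ f₂ = f₁ · 15.8644/43.2666 = 76.3 × 0.36667 ≈ 27.9767 mm.
Horizontal AOV on the new format = 2·arctan(13.2 / (2 × 27.9767)) = 2·arctan(0.23591) ≈ 26.5480°.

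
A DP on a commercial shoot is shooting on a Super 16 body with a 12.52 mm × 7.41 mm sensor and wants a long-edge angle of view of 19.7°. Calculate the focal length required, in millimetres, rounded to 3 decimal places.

36.054 mm

From α = 2·arctan(w/2f) we get f = w / (2·tan(α/2)).
With w = 12.52 mm and α/2 = 9.85°, tan(α/2) ≈ 0.17363, so f ≈ 12.52 / 0.34726 ≈ 36.0539 mm.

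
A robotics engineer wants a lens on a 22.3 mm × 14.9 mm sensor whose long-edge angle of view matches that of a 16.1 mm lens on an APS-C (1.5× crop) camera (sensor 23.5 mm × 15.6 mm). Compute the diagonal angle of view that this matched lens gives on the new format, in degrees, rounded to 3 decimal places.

82.549°

Equal long-edge AOV ⇒ f₂ = f₁ · 22.3/23.5 = 16.1 × 0.94894 ≈ 15.2779 mm.
Sensor diagonal = √(22.3² + 14.9²) = √719.3000 ≈ 26.8198 mm.
Diagonal AOV on the new format = 2·arctan(26.8198 / (2 × 15.2779)) = 2·arctan(0.87773) ≈ 82.5490°.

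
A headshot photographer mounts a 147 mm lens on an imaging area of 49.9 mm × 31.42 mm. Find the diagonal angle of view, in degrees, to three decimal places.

Sensor diagonal = √(49.9² + 31.42²) = √3477.2264 ≈ 58.9680 mm.
Angle of view α = 2·arctan(d/2f) with d = 58.9680 mm and f = 147 mm.
d/2f = 0.20057; arctan(0.20057) ≈ 11.3414°, so α ≈ 22.6828°.

22.683°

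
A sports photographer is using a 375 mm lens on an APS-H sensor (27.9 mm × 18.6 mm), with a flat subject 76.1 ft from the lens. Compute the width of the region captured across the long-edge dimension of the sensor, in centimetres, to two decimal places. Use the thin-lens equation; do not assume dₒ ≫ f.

169.78 cm

dₒ: 76.1 ft × 304.8 mm/ft = 23195.28 mm.
Similar triangles through the lens centre give W/dₒ = w/dᵢ; with 1/f = 1/dₒ + 1/dᵢ this gives W = w·(dₒ − f)/f.
W = 27.9 mm × (23195.3 − 375) / 375 = 27.9 × 60.8541 ≈ 1697.829 mm = 169.783 cm.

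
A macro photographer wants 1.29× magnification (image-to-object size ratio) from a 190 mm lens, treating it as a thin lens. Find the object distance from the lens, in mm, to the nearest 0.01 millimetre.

337.29 mm

With m = dᵢ/dₒ and 1/f = 1/dₒ + 1/dᵢ, substituting dᵢ = m·dₒ gives 1/f = (1 + 1/m)/dₒ, hence dₒ = f·(1 + 1/m).
dₒ = 190 × (1 + 1/1.29) = 190 × 1.77519 ≈ 337.287 mm.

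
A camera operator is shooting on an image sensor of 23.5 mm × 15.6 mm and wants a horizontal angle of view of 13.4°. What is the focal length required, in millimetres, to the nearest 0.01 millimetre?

From α = 2·arctan(w/2f) we get f = w / (2·tan(α/2)).
With w = 23.5 mm and α/2 = 6.7°, tan(α/2) ≈ 0.11747, so f ≈ 23.5 / 0.23495 ≈ 100.0230 mm.

100.02 mm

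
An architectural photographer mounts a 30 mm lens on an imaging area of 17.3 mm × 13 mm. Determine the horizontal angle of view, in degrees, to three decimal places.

Angle of view α = 2·arctan(w/2f) with w = 17.3 mm and f = 30 mm.
w/2f = 0.28833; arctan(0.28833) ≈ 16.0840°, so α ≈ 32.1681°.

32.168°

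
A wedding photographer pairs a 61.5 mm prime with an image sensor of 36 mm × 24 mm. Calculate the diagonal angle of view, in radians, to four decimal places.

Sensor diagonal = √(36² + 24²) = √1872.0000 ≈ 43.2666 mm.
Angle of view α = 2·arctan(d/2f) with d = 43.2666 mm and f = 61.5 mm.
d/2f = 0.35176; arctan(0.35176) ≈ 0.3382 rad, so α ≈ 0.6765 rad.

0.6765 rad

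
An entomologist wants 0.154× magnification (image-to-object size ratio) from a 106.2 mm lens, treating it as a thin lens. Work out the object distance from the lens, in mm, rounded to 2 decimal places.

With m = dᵢ/dₒ and 1/f = 1/dₒ + 1/dᵢ, substituting dᵢ = m·dₒ gives 1/f = (1 + 1/m)/dₒ, hence dₒ = f·(1 + 1/m).
dₒ = 106.2 × (1 + 1/0.154) = 106.2 × 7.49351 ≈ 795.810 mm.

795.81 mm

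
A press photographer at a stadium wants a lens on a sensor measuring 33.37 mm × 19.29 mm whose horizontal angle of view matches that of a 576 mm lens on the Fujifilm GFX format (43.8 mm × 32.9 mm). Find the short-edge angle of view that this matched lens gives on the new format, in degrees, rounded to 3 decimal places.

2.518°

Equal horizontal AOV ⇒ f₂ = f₁ · 33.37/43.8 = 576 × 0.76187 ≈ 438.8384 mm.
Short-edge AOV on the new format = 2·arctan(19.29 / (2 × 438.8384)) = 2·arctan(0.02198) ≈ 2.5181°.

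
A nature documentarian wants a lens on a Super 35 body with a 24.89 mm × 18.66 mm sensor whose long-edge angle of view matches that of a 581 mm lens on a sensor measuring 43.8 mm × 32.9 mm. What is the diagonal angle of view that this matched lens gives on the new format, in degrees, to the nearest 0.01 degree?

Equal long-edge AOV ⇒ f₂ = f₁ · 24.89/43.8 = 581 × 0.56826 ≈ 330.1619 mm.
Sensor diagonal = √(24.89² + 18.66²) = √967.7077 ≈ 31.1080 mm.
Diagonal AOV on the new format = 2·arctan(31.1080 / (2 × 330.1619)) = 2·arctan(0.04711) ≈ 5.3944°.

5.39°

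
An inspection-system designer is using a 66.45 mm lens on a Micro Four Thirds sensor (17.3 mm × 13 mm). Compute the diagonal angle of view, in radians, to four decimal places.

0.3228 rad

Sensor diagonal = √(17.3² + 13²) = √468.2900 ≈ 21.6400 mm.
Angle of view α = 2·arctan(d/2f) with d = 21.6400 mm and f = 66.45 mm.
d/2f = 0.16283; arctan(0.16283) ≈ 0.1614 rad, so α ≈ 0.3228 rad.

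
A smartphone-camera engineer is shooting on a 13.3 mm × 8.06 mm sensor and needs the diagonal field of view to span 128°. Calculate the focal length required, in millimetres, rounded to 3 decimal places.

Sensor diagonal = √(13.3² + 8.06²) = √241.8536 ≈ 15.5516 mm.
From α = 2·arctan(d/2f) we get f = d / (2·tan(α/2)).
With d = 15.5516 mm and α/2 = 64°, tan(α/2) ≈ 2.05030, so f ≈ 15.5516 / 4.10061 ≈ 3.7925 mm.

3.793 mm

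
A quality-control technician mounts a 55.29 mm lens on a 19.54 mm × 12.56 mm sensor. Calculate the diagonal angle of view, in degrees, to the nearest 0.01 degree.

Sensor diagonal = √(19.54² + 12.56²) = √539.5652 ≈ 23.2285 mm.
Angle of view α = 2·arctan(d/2f) with d = 23.2285 mm and f = 55.29 mm.
d/2f = 0.21006; arctan(0.21006) ≈ 11.8631°, so α ≈ 23.7263°.

23.73°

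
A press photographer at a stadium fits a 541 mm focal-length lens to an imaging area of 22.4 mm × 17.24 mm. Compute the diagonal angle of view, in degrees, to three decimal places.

2.993°

Sensor diagonal = √(22.4² + 17.24²) = √798.9776 ≈ 28.2662 mm.
Angle of view α = 2·arctan(d/2f) with d = 28.2662 mm and f = 541 mm.
d/2f = 0.02612; arctan(0.02612) ≈ 1.4965°, so α ≈ 2.9929°.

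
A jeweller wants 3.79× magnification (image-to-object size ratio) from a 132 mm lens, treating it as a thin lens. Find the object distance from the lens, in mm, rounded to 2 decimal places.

With m = dᵢ/dₒ and 1/f = 1/dₒ + 1/dᵢ, substituting dᵢ = m·dₒ gives 1/f = (1 + 1/m)/dₒ, hence dₒ = f·(1 + 1/m).
dₒ = 132 × (1 + 1/3.79) = 132 × 1.26385 ≈ 166.828 mm.

166.83 mm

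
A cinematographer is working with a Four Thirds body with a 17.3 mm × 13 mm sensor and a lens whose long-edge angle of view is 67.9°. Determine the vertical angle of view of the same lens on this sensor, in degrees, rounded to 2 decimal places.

53.67°

From the long-edge AOV: f = 17.3 / (2·tan(33.95°)) = 17.3 / 1.34648 ≈ 12.8483 mm.
Vertical AOV = 2·arctan(13 / (2 × 12.8483)) = 2·arctan(0.50590) ≈ 53.6699°.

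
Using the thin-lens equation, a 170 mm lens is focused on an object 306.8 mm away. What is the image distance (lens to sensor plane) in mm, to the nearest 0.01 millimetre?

381.26 mm

1/dᵢ = 1/f − 1/dₒ = 1/170 − 1/306.8 = 0.0026229 mm⁻¹.
dᵢ = 1/0.0026229 ≈ 381.2573 mm.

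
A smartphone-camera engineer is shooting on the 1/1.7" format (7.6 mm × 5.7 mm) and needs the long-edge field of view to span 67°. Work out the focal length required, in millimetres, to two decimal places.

From α = 2·arctan(w/2f) we get f = w / (2·tan(α/2)).
With w = 7.6 mm and α/2 = 33.5°, tan(α/2) ≈ 0.66189, so f ≈ 7.6 / 1.32377 ≈ 5.7412 mm.

5.74 mm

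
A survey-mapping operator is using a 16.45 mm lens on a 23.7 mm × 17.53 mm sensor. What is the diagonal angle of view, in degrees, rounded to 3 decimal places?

Sensor diagonal = √(23.7² + 17.53²) = √868.9909 ≈ 29.4787 mm.
Angle of view α = 2·arctan(d/2f) with d = 29.4787 mm and f = 16.45 mm.
d/2f = 0.89601; arctan(0.89601) ≈ 41.8606°, so α ≈ 83.7212°.

83.721°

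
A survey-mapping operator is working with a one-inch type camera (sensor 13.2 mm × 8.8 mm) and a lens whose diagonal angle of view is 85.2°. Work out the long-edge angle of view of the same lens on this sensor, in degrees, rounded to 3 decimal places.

Sensor diagonal = √(13.2² + 8.8²) = √251.6800 ≈ 15.8644 mm.
From the diagonal AOV: f = 15.8644 / (2·tan(42.6°)) = 15.8644 / 1.83909 ≈ 8.6262 mm.
Long-edge AOV = 2·arctan(13.2 / (2 × 8.6262)) = 2·arctan(0.76511) ≈ 74.8399°.

74.840°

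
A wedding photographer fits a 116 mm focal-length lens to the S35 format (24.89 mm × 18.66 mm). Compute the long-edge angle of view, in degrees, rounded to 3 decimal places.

Angle of view α = 2·arctan(w/2f) with w = 24.89 mm and f = 116 mm.
w/2f = 0.10728; arctan(0.10728) ≈ 6.1235°, so α ≈ 12.2471°.

12.247°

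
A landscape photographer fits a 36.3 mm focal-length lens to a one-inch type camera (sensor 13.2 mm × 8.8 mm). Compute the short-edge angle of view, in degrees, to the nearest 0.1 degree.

13.8°

Angle of view α = 2·arctan(h/2f) with h = 8.8 mm and f = 36.3 mm.
h/2f = 0.12121; arctan(0.12121) ≈ 6.9112°, so α ≈ 13.8225°.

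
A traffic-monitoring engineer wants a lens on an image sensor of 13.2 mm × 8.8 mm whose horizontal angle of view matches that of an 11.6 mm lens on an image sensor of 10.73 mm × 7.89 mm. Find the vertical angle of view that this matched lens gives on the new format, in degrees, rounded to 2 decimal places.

Equal horizontal AOV ⇒ f₂ = f₁ · 13.2/10.73 = 11.6 × 1.23020 ≈ 14.2703 mm.
Vertical AOV on the new format = 2·arctan(8.8 / (2 × 14.2703)) = 2·arctan(0.30833) ≈ 34.2725°.

34.27°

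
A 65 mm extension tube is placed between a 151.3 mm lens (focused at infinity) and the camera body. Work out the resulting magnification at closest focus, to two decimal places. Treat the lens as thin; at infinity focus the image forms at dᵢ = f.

The tube moves the image plane from f to f + e, so dᵢ = 151.3 + 65 = 216.3 mm. Focus is achieved when 1/f = 1/dₒ + 1/dᵢ, giving dₒ = 1/(1/f − 1/(f+e)).
Magnification m = dᵢ/dₒ = (f+e)·(1/f − 1/(f+e)) = e/f = 65/151.3 ≈ 0.4296.

0.43×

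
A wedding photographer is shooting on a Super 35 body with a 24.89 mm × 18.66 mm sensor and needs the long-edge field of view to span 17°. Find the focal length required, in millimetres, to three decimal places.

From α = 2·arctan(w/2f) we get f = w / (2·tan(α/2)).
With w = 24.89 mm and α/2 = 8.5°, tan(α/2) ≈ 0.14945, so f ≈ 24.89 / 0.29890 ≈ 83.2714 mm.

83.271 mm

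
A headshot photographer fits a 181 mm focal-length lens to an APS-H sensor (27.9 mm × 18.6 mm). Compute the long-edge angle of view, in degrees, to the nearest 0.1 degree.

Angle of view α = 2·arctan(w/2f) with w = 27.9 mm and f = 181 mm.
w/2f = 0.07707; arctan(0.07707) ≈ 4.4072°, so α ≈ 8.8144°.

8.8°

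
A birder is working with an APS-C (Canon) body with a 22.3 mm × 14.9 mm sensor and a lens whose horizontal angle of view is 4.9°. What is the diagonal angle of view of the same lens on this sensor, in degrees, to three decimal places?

5.892°

From the horizontal AOV: f = 22.3 / (2·tan(2.45°)) = 22.3 / 0.08557 ≈ 260.5953 mm.
Sensor diagonal = √(22.3² + 14.9²) = √719.3000 ≈ 26.8198 mm.
Diagonal AOV = 2·arctan(26.8198 / (2 × 260.5953)) = 2·arctan(0.05146) ≈ 5.8915°.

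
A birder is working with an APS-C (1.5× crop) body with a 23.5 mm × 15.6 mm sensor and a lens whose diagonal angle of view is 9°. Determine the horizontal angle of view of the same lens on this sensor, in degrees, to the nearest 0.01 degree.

Sensor diagonal = √(23.5² + 15.6²) = √795.6100 ≈ 28.2066 mm.
From the diagonal AOV: f = 28.2066 / (2·tan(4.5°)) = 28.2066 / 0.15740 ≈ 179.1992 mm.
Horizontal AOV = 2·arctan(23.5 / (2 × 179.1992)) = 2·arctan(0.06557) ≈ 7.5030°.

7.50°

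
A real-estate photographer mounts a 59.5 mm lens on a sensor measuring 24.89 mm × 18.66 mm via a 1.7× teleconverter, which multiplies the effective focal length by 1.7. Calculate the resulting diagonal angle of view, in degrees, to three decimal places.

Effective focal length f = 59.5 × 1.7 = 101.15 mm.
Sensor diagonal = √(24.89² + 18.66²) = √967.7077 ≈ 31.1080 mm.
α = 2·arctan(31.108 / (2 × 101.15)) = 2·arctan(0.15377) ≈ 17.4840°.

17.484°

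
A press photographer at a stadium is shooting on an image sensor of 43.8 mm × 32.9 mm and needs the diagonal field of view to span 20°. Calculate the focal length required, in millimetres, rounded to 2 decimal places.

155.34 mm

Sensor diagonal = √(43.8² + 32.9²) = √3000.8500 ≈ 54.7800 mm.
From α = 2·arctan(d/2f) we get f = d / (2·tan(α/2)).
With d = 54.7800 mm and α/2 = 10°, tan(α/2) ≈ 0.17633, so f ≈ 54.7800 / 0.35265 ≈ 155.3365 mm.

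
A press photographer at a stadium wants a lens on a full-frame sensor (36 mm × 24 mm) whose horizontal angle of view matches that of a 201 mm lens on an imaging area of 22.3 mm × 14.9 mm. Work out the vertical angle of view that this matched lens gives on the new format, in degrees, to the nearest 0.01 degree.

4.24°

Equal horizontal AOV ⇒ f₂ = f₁ · 36/22.3 = 201 × 1.61435 ≈ 324.4843 mm.
Vertical AOV on the new format = 2·arctan(24 / (2 × 324.4843)) = 2·arctan(0.03698) ≈ 4.2359°.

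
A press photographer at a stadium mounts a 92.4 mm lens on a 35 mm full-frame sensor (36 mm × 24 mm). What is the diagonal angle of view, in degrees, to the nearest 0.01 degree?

26.35°

Sensor diagonal = √(36² + 24²) = √1872.0000 ≈ 43.2666 mm.
Angle of view α = 2·arctan(d/2f) with d = 43.2666 mm and f = 92.4 mm.
d/2f = 0.23413; arctan(0.23413) ≈ 13.1771°, so α ≈ 26.3542°.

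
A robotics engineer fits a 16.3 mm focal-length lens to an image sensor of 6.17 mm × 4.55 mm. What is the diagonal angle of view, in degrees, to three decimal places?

Sensor diagonal = √(6.17² + 4.55²) = √58.7714 ≈ 7.6663 mm.
Angle of view α = 2·arctan(d/2f) with d = 7.6663 mm and f = 16.3 mm.
d/2f = 0.23516; arctan(0.23516) ≈ 13.2333°, so α ≈ 26.4666°.

26.467°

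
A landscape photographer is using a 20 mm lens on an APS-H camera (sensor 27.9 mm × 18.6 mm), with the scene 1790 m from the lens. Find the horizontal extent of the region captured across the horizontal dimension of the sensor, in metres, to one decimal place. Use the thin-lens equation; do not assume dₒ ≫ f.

dₒ: 1790 m = 1.79e+06 mm.
Similar triangles through the lens centre give W/dₒ = w/dᵢ; with 1/f = 1/dₒ + 1/dᵢ this gives W = w·(dₒ − f)/f.
W = 27.9 mm × (1.79e+06 − 20) / 20 = 27.9 × 89499.0000 ≈ 2497022.100 mm = 2497.02 m.

2497.0 m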